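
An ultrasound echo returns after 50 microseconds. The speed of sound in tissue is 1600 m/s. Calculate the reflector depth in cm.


depth = c * t / 2
t = 50 us = 5.0000e-05 s
depth = 1600 * 5.0000e-05 / 2
depth = 0.04 m = 4 cm


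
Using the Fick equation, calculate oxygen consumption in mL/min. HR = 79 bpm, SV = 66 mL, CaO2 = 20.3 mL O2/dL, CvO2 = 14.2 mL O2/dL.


CO = HR*SV = 79*66/1000 = 5.214 L/min
a-v O2 diff = 20.3 - 14.2 = 6.1 mL/dL
VO2 = CO * (CaO2-CvO2) * 10 dL/L
VO2 = 5.214 * 6.1 * 10
VO2 = 318.1 mL/min


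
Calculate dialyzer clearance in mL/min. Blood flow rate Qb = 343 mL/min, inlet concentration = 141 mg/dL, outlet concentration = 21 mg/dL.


K = Qb * (Cb_in - Cb_out) / Cb_in
K = 343 * (141 - 21) / 141
K = 291.9 mL/min


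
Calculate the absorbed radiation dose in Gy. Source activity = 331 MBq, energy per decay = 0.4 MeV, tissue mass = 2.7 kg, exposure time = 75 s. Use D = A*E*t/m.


A = 331 MBq = 3.3100e+08 Bq
E = 0.4 MeV = 6.408e-14 J
D = A*E*t/m = 3.3100e+08*6.408e-14*75/2.7
D = 5.8918e-04 Gy


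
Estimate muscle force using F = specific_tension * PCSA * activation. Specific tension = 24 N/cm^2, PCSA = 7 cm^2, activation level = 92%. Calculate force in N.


F = sigma * PCSA * activation
F = 24 * 7 * 0.92
F = 154.6 N


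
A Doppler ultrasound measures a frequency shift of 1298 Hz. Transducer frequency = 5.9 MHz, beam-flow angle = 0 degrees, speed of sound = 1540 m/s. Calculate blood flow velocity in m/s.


v = fd * c / (2 * f0 * cos(theta))
v = 1298 * 1540 / (2 * 5.9000e+06 * cos(0))
v = 0.1694 m/s


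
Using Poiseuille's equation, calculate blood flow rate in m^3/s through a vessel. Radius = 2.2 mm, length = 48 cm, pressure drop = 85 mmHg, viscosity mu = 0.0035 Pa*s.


Q = pi*r^4*dP / (8*mu*L)
r = 0.0022 m, L = 0.48 m
dP = 85 mmHg = 11332.37 Pa
Q = 6.2053e-05 m^3/s


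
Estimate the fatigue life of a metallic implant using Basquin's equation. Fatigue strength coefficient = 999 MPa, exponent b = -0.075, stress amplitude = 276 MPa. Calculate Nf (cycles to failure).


sigma_a = sigma_f' * (2Nf)^b
2Nf = (sigma_a/sigma_f')^(1/b)
2Nf = (276/999)^(1/-0.075)
2Nf = 28102961
Nf = 1.4051e+07


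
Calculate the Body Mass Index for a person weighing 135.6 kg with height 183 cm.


BMI = weight / height^2
height = 183 cm = 1.83 m
BMI = 135.6 / 1.83^2
BMI = 40.49 kg/m^2


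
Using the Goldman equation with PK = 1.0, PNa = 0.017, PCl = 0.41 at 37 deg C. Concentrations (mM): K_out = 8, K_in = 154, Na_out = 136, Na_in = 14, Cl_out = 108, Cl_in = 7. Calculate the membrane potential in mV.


Vm = (RT/F)*ln((PK*Ko + PNa*Nao + PCl*Cli)/(PK*Ki + PNa*Nai + PCl*Clo))
Numer = 13.182, Denom = 198.518
Vm = -72.48 mV


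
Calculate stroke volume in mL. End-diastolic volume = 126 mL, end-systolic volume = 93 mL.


SV = EDV - ESV
SV = 126 - 93
SV = 33 mL


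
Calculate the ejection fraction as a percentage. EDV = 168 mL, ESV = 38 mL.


SV = EDV - ESV = 168 - 38 = 130 mL
EF = SV/EDV * 100 = 130/168 * 100
EF = 77.38%


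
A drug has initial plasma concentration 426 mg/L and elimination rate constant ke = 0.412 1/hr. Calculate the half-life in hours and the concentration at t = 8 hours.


t_half = ln(2) / ke = 0.693147 / 0.412 = 1.682 hr
C(t) = C0 * exp(-ke*t) = 426 * exp(-0.412*8)
C(8) = 15.78 mg/L


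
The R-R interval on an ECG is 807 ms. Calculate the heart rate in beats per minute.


HR = 60 / RR_interval(s)
RR = 807 ms = 0.807 s
HR = 60 / 0.807 = 74.35 bpm


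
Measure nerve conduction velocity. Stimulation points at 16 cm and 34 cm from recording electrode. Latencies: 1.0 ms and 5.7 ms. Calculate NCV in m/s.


Distance = (34 - 16) / 100 = 0.18 m
dt = (5.7 - 1.0) / 1000 = 0.0047 s
NCV = dist / dt = 38.3 m/s


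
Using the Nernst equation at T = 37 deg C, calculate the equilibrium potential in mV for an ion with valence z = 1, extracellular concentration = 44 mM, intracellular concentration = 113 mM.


E = (RT/(zF)) * ln(C_out/C_in)
T = 37 + 273.15 = 310.15 K
E = (8.314 * 310.15 / (1 * 96485)) * ln(44/113)
E = -25.21 mV


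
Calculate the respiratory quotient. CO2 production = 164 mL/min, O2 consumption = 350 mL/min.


RQ = VCO2 / VO2
RQ = 164 / 350
RQ = 0.4686


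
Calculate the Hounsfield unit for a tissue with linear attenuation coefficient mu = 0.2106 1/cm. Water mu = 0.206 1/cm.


HU = ((mu_tissue - mu_water) / mu_water) * 1000
HU = ((0.2106 - 0.206) / 0.206) * 1000
HU = 22.33


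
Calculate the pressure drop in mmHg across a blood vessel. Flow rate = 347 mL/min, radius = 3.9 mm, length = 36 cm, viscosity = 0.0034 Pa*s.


dP = 8*mu*L*Q / (pi*r^4)
Q = 347 mL/min = 5.78333e-06 m^3/s
dP = 77.9186 Pa = 77.9186 / 133.322 mmHg = 0.5844 mmHg


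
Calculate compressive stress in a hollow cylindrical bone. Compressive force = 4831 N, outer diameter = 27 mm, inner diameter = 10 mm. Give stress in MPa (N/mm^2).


A = pi*(r_o^2 - r_i^2)
r_o = 13.5 mm, r_i = 5 mm
A = 494.015 mm^2
sigma = F/A = 4831 / 494.015
sigma = 9.779 MPa


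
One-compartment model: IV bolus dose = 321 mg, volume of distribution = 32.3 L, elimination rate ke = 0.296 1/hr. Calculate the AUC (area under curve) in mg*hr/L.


C0 = Dose/Vd = 321/32.3 = 9.93808 mg/L
AUC = C0/ke = 9.93808/0.296
AUC = 33.57 mg*hr/L


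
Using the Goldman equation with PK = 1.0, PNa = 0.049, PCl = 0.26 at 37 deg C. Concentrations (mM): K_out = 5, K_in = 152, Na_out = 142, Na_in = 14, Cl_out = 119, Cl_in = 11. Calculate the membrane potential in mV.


Vm = (RT/F)*ln((PK*Ko + PNa*Nao + PCl*Cli)/(PK*Ki + PNa*Nai + PCl*Clo))
Numer = 14.818, Denom = 183.626
Vm = -67.27 mV


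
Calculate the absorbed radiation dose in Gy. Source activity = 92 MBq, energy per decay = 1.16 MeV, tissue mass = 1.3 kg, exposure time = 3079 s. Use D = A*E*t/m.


A = 92 MBq = 9.2000e+07 Bq
E = 1.16 MeV = 1.85832e-13 J
D = A*E*t/m = 9.2000e+07*1.85832e-13*3079/1.3
D = 0.04049 Gy


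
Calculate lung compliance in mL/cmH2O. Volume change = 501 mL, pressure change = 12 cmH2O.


C = dV / dP
C = 501 / 12
C = 41.75 mL/cmH2O


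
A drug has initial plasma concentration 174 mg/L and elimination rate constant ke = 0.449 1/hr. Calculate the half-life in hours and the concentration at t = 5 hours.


t_half = ln(2) / ke = 0.693147 / 0.449 = 1.544 hr
C(t) = C0 * exp(-ke*t) = 174 * exp(-0.449*5)
C(5) = 18.43 mg/L


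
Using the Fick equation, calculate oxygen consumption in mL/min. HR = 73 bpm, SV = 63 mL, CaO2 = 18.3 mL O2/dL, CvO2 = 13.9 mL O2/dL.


CO = HR*SV = 73*63/1000 = 4.599 L/min
a-v O2 diff = 18.3 - 13.9 = 4.4 mL/dL
VO2 = CO * (CaO2-CvO2) * 10 dL/L
VO2 = 4.599 * 4.4 * 10
VO2 = 202.4 mL/min


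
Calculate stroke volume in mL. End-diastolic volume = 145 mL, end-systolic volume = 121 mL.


SV = EDV - ESV
SV = 145 - 121
SV = 24 mL


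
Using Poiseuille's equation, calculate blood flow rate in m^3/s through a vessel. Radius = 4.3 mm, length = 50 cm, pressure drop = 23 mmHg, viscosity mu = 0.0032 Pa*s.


Q = pi*r^4*dP / (8*mu*L)
r = 0.0043 m, L = 0.5 m
dP = 23 mmHg = 3066.406 Pa
Q = 2.5730e-04 m^3/s


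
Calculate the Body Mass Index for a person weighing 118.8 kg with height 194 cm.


BMI = weight / height^2
height = 194 cm = 1.94 m
BMI = 118.8 / 1.94^2
BMI = 31.57 kg/m^2


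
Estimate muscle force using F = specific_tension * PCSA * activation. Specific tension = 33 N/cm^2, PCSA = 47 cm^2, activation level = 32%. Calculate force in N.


F = sigma * PCSA * activation
F = 33 * 47 * 0.32
F = 496.3 N


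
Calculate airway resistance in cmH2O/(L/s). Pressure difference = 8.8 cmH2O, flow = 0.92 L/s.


R = dP / flow
R = 8.8 / 0.92
R = 9.565 cmH2O/(L/s)


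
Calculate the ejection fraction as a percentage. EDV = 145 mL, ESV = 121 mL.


SV = EDV - ESV = 145 - 121 = 24 mL
EF = SV/EDV * 100 = 24/145 * 100
EF = 16.55%


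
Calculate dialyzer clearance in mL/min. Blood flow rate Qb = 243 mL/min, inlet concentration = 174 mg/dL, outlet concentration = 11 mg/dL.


K = Qb * (Cb_in - Cb_out) / Cb_in
K = 243 * (174 - 11) / 174
K = 227.6 mL/min


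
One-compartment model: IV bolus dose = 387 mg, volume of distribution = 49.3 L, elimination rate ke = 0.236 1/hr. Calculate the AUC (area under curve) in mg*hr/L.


C0 = Dose/Vd = 387/49.3 = 7.8499 mg/L
AUC = C0/ke = 7.8499/0.236
AUC = 33.26 mg*hr/L


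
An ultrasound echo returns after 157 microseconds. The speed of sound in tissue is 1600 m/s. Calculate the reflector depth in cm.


depth = c * t / 2
t = 157 us = 1.5700e-04 s
depth = 1600 * 1.5700e-04 / 2
depth = 0.1256 m = 12.56 cm


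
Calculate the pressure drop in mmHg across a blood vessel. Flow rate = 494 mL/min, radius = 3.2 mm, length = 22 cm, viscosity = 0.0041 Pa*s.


dP = 8*mu*L*Q / (pi*r^4)
Q = 494 mL/min = 8.23333e-06 m^3/s
dP = 180.353 Pa = 180.353 / 133.322 mmHg = 1.353 mmHg


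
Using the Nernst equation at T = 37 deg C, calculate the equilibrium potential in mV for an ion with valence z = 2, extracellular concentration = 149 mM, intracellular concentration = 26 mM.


E = (RT/(zF)) * ln(C_out/C_in)
T = 37 + 273.15 = 310.15 K
E = (8.314 * 310.15 / (2 * 96485)) * ln(149/26)
E = 23.33 mV


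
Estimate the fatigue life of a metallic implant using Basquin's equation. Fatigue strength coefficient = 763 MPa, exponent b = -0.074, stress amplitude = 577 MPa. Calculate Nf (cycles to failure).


sigma_a = sigma_f' * (2Nf)^b
2Nf = (sigma_a/sigma_f')^(1/b)
2Nf = (577/763)^(1/-0.074)
2Nf = 43.636271
Nf = 21.82


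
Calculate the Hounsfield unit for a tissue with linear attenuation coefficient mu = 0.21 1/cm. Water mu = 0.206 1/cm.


HU = ((mu_tissue - mu_water) / mu_water) * 1000
HU = ((0.21 - 0.206) / 0.206) * 1000
HU = 19.42


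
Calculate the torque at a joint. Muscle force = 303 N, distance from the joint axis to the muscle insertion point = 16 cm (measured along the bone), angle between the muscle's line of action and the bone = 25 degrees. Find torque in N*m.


Torque = F * d * sin(theta)   (moment arm = d*sin(theta))
d = 16 cm = 0.16 m
Torque = 303 * 0.16 * sin(25)
Torque = 20.49 N*m


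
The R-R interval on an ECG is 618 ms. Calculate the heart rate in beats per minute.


HR = 60 / RR_interval(s)
RR = 618 ms = 0.618 s
HR = 60 / 0.618 = 97.09 bpm


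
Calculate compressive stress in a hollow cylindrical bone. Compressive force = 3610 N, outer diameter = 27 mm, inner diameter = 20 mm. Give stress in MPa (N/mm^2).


A = pi*(r_o^2 - r_i^2)
r_o = 13.5 mm, r_i = 10 mm
A = 258.396 mm^2
sigma = F/A = 3610 / 258.396
sigma = 13.97 MPa


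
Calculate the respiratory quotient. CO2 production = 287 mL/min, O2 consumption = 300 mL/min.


RQ = VCO2 / VO2
RQ = 287 / 300
RQ = 0.9567


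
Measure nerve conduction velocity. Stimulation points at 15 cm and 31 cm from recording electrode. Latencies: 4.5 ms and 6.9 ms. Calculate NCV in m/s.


Distance = (31 - 15) / 100 = 0.16 m
dt = (6.9 - 4.5) / 1000 = 0.0024 s
NCV = dist / dt = 66.67 m/s


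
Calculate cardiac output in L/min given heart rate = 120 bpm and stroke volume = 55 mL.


CO = HR * SV
CO = 120 * 55 / 1000
CO = 6.6 L/min


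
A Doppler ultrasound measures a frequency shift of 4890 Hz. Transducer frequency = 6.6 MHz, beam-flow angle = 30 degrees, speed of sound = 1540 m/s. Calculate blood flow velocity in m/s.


v = fd * c / (2 * f0 * cos(theta))
v = 4890 * 1540 / (2 * 6.6000e+06 * cos(30))
v = 0.6588 m/s


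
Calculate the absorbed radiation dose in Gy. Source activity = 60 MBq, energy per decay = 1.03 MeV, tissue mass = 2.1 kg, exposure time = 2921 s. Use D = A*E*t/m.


A = 60 MBq = 6.0000e+07 Bq
E = 1.03 MeV = 1.65006e-13 J
D = A*E*t/m = 6.0000e+07*1.65006e-13*2921/2.1
D = 0.01377 Gy


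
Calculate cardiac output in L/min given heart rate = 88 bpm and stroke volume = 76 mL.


CO = HR * SV
CO = 88 * 76 / 1000
CO = 6.688 L/min


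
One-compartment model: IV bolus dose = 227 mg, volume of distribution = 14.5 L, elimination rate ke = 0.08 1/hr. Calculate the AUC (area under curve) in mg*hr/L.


C0 = Dose/Vd = 227/14.5 = 15.6552 mg/L
AUC = C0/ke = 15.6552/0.08
AUC = 195.7 mg*hr/L


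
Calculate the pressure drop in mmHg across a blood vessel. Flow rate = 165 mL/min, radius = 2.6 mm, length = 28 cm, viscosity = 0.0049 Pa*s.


dP = 8*mu*L*Q / (pi*r^4)
Q = 165 mL/min = 2.75e-06 m^3/s
dP = 210.249 Pa = 210.249 / 133.322 mmHg = 1.577 mmHg


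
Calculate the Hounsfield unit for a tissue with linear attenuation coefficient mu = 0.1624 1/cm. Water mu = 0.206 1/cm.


HU = ((mu_tissue - mu_water) / mu_water) * 1000
HU = ((0.1624 - 0.206) / 0.206) * 1000
HU = -211.7


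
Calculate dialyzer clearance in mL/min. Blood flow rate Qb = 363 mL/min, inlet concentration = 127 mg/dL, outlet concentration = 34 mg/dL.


K = Qb * (Cb_in - Cb_out) / Cb_in
K = 363 * (127 - 34) / 127
K = 265.8 mL/min


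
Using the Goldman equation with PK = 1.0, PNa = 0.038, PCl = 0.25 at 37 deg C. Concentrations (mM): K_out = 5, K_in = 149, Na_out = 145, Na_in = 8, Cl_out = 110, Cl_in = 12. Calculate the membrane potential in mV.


Vm = (RT/F)*ln((PK*Ko + PNa*Nao + PCl*Cli)/(PK*Ki + PNa*Nai + PCl*Clo))
Numer = 13.51, Denom = 176.804
Vm = -68.73 mV


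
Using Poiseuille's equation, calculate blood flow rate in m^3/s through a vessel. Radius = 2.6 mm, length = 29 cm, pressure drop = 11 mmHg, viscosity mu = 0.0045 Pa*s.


Q = pi*r^4*dP / (8*mu*L)
r = 0.0026 m, L = 0.29 m
dP = 11 mmHg = 1466.542 Pa
Q = 2.0167e-05 m^3/s


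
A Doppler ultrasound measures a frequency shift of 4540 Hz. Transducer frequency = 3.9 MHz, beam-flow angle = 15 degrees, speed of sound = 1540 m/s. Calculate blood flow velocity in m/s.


v = fd * c / (2 * f0 * cos(theta))
v = 4540 * 1540 / (2 * 3.9000e+06 * cos(15))
v = 0.928 m/s


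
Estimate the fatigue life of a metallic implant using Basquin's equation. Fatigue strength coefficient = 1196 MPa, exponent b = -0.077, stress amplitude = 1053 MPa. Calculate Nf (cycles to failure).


sigma_a = sigma_f' * (2Nf)^b
2Nf = (sigma_a/sigma_f')^(1/b)
2Nf = (1053/1196)^(1/-0.077)
2Nf = 5.2265883
Nf = 2.613


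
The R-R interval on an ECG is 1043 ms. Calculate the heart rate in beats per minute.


HR = 60 / RR_interval(s)
RR = 1043 ms = 1.043 s
HR = 60 / 1.043 = 57.53 bpm


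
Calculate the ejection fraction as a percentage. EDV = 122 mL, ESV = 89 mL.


SV = EDV - ESV = 122 - 89 = 33 mL
EF = SV/EDV * 100 = 33/122 * 100
EF = 27.05%


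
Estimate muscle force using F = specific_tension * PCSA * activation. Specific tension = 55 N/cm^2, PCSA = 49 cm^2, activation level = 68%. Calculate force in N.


F = sigma * PCSA * activation
F = 55 * 49 * 0.68
F = 1833 N


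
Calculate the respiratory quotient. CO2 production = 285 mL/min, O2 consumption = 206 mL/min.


RQ = VCO2 / VO2
RQ = 285 / 206
RQ = 1.383


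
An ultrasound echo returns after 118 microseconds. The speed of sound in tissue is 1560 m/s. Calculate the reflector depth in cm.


depth = c * t / 2
t = 118 us = 1.1800e-04 s
depth = 1560 * 1.1800e-04 / 2
depth = 0.09204 m = 9.204 cm


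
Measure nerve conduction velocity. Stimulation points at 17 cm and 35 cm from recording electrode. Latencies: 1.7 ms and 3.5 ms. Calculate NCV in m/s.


Distance = (35 - 17) / 100 = 0.18 m
dt = (3.5 - 1.7) / 1000 = 0.0018 s
NCV = dist / dt = 100 m/s


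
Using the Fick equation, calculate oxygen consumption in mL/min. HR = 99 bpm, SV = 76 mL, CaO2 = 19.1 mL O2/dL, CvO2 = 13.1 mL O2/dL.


CO = HR*SV = 99*76/1000 = 7.524 L/min
a-v O2 diff = 19.1 - 13.1 = 6 mL/dL
VO2 = CO * (CaO2-CvO2) * 10 dL/L
VO2 = 7.524 * 6 * 10
VO2 = 451.4 mL/min


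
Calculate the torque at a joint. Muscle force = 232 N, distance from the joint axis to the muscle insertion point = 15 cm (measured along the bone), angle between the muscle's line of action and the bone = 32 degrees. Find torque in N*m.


Torque = F * d * sin(theta)   (moment arm = d*sin(theta))
d = 15 cm = 0.15 m
Torque = 232 * 0.15 * sin(32)
Torque = 18.44 N*m


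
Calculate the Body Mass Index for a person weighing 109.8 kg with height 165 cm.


BMI = weight / height^2
height = 165 cm = 1.65 m
BMI = 109.8 / 1.65^2
BMI = 40.33 kg/m^2


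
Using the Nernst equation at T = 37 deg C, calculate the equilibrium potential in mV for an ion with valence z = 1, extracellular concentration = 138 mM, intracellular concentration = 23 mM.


E = (RT/(zF)) * ln(C_out/C_in)
T = 37 + 273.15 = 310.15 K
E = (8.314 * 310.15 / (1 * 96485)) * ln(138/23)
E = 47.89 mV


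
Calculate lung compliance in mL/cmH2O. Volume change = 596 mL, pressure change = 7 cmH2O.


C = dV / dP
C = 596 / 7
C = 85.14 mL/cmH2O


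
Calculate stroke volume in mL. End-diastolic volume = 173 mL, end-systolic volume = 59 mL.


SV = EDV - ESV
SV = 173 - 59
SV = 114 mL


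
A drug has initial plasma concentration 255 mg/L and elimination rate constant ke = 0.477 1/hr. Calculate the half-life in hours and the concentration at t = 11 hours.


t_half = ln(2) / ke = 0.693147 / 0.477 = 1.453 hr
C(t) = C0 * exp(-ke*t) = 255 * exp(-0.477*11)
C(11) = 1.342 mg/L


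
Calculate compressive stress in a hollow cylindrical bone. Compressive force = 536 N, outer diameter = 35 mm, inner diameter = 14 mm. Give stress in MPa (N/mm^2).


A = pi*(r_o^2 - r_i^2)
r_o = 17.5 mm, r_i = 7 mm
A = 808.175 mm^2
sigma = F/A = 536 / 808.175
sigma = 0.6632 MPa


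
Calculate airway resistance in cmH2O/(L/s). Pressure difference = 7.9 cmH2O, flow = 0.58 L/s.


R = dP / flow
R = 7.9 / 0.58
R = 13.62 cmH2O/(L/s)


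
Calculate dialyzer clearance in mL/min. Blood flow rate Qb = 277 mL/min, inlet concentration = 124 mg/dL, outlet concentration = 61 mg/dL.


K = Qb * (Cb_in - Cb_out) / Cb_in
K = 277 * (124 - 61) / 124
K = 140.7 mL/min


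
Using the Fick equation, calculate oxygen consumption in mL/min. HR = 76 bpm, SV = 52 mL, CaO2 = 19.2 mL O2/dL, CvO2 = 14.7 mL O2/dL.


CO = HR*SV = 76*52/1000 = 3.952 L/min
a-v O2 diff = 19.2 - 14.7 = 4.5 mL/dL
VO2 = CO * (CaO2-CvO2) * 10 dL/L
VO2 = 3.952 * 4.5 * 10
VO2 = 177.8 mL/min


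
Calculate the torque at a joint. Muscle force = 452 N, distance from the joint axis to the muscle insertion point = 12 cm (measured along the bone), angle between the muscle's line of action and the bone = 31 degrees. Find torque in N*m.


Torque = F * d * sin(theta)   (moment arm = d*sin(theta))
d = 12 cm = 0.12 m
Torque = 452 * 0.12 * sin(31)
Torque = 27.94 N*m


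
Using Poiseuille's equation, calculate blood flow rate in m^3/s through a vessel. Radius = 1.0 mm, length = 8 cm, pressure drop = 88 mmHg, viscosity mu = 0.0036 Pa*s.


Q = pi*r^4*dP / (8*mu*L)
r = 0.001 m, L = 0.08 m
dP = 88 mmHg = 11732.336 Pa
Q = 1.5997e-05 m^3/s


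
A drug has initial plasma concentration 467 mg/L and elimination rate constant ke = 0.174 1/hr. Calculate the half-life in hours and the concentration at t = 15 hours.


t_half = ln(2) / ke = 0.693147 / 0.174 = 3.984 hr
C(t) = C0 * exp(-ke*t) = 467 * exp(-0.174*15)
C(15) = 34.34 mg/L


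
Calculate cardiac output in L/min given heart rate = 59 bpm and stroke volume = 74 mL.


CO = HR * SV
CO = 59 * 74 / 1000
CO = 4.366 L/min


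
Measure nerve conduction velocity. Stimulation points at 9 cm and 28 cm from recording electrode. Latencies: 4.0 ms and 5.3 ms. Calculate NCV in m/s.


Distance = (28 - 9) / 100 = 0.19 m
dt = (5.3 - 4.0) / 1000 = 0.0013 s
NCV = dist / dt = 146.2 m/s


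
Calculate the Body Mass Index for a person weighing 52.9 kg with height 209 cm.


BMI = weight / height^2
height = 209 cm = 2.09 m
BMI = 52.9 / 2.09^2
BMI = 12.11 kg/m^2


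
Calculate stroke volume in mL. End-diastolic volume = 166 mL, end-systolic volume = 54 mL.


SV = EDV - ESV
SV = 166 - 54
SV = 112 mL


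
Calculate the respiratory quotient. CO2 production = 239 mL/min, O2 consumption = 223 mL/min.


RQ = VCO2 / VO2
RQ = 239 / 223
RQ = 1.072


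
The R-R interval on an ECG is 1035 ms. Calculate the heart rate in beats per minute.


HR = 60 / RR_interval(s)
RR = 1035 ms = 1.035 s
HR = 60 / 1.035 = 57.97 bpm


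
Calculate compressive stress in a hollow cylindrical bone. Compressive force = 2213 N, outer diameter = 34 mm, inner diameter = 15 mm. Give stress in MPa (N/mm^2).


A = pi*(r_o^2 - r_i^2)
r_o = 17 mm, r_i = 7.5 mm
A = 731.206 mm^2
sigma = F/A = 2213 / 731.206
sigma = 3.027 MPa


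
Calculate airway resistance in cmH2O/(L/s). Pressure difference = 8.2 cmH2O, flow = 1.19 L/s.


R = dP / flow
R = 8.2 / 1.19
R = 6.891 cmH2O/(L/s)


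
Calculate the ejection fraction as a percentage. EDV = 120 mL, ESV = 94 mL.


SV = EDV - ESV = 120 - 94 = 26 mL
EF = SV/EDV * 100 = 26/120 * 100
EF = 21.67%


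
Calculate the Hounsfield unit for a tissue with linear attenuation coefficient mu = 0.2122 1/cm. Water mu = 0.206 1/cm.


HU = ((mu_tissue - mu_water) / mu_water) * 1000
HU = ((0.2122 - 0.206) / 0.206) * 1000
HU = 30.1


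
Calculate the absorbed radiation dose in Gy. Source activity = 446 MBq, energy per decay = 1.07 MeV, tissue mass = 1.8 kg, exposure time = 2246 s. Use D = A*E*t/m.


A = 446 MBq = 4.4600e+08 Bq
E = 1.07 MeV = 1.71414e-13 J
D = A*E*t/m = 4.4600e+08*1.71414e-13*2246/1.8
D = 0.09539 Gy


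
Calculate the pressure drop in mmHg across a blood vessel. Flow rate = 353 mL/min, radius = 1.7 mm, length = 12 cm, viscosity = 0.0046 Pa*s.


dP = 8*mu*L*Q / (pi*r^4)
Q = 353 mL/min = 5.88333e-06 m^3/s
dP = 990.163 Pa = 990.163 / 133.322 mmHg = 7.427 mmHg


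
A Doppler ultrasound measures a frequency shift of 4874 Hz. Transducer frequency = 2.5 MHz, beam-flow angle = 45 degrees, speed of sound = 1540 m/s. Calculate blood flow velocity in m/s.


v = fd * c / (2 * f0 * cos(theta))
v = 4874 * 1540 / (2 * 2.5000e+06 * cos(45))
v = 2.123 m/s


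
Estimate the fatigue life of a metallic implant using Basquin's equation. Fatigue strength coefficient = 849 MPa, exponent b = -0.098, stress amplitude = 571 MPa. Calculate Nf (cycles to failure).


sigma_a = sigma_f' * (2Nf)^b
2Nf = (sigma_a/sigma_f')^(1/b)
2Nf = (571/849)^(1/-0.098)
2Nf = 57.262893
Nf = 28.63


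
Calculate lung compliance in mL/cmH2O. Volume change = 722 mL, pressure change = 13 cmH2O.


C = dV / dP
C = 722 / 13
C = 55.54 mL/cmH2O


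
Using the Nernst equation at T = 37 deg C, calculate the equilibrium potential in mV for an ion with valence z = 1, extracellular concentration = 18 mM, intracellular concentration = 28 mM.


E = (RT/(zF)) * ln(C_out/C_in)
T = 37 + 273.15 = 310.15 K
E = (8.314 * 310.15 / (1 * 96485)) * ln(18/28)
E = -11.81 mV


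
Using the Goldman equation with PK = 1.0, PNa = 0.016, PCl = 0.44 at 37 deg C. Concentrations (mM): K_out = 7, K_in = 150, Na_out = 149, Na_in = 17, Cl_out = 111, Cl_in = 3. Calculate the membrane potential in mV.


Vm = (RT/F)*ln((PK*Ko + PNa*Nao + PCl*Cli)/(PK*Ki + PNa*Nai + PCl*Clo))
Numer = 10.704, Denom = 199.112
Vm = -78.12 mV


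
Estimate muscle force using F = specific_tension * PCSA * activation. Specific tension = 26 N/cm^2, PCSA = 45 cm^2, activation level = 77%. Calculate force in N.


F = sigma * PCSA * activation
F = 26 * 45 * 0.77
F = 900.9 N


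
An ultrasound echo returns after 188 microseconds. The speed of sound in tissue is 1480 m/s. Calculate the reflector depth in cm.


depth = c * t / 2
t = 188 us = 1.8800e-04 s
depth = 1480 * 1.8800e-04 / 2
depth = 0.13912 m = 13.912 cm


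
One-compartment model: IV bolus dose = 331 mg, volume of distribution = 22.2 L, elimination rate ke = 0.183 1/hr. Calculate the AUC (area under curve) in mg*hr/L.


C0 = Dose/Vd = 331/22.2 = 14.9099 mg/L
AUC = C0/ke = 14.9099/0.183
AUC = 81.47 mg*hr/L


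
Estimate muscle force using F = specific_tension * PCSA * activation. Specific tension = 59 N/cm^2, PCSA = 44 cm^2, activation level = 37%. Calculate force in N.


F = sigma * PCSA * activation
F = 59 * 44 * 0.37
F = 960.5 N


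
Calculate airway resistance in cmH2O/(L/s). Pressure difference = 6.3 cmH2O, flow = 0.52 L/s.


R = dP / flow
R = 6.3 / 0.52
R = 12.12 cmH2O/(L/s)


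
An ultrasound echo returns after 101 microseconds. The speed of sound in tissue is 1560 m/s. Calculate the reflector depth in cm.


depth = c * t / 2
t = 101 us = 1.0100e-04 s
depth = 1560 * 1.0100e-04 / 2
depth = 0.07878 m = 7.878 cm


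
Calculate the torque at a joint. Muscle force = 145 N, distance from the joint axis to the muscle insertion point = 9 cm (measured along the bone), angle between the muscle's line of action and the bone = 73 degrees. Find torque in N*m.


Torque = F * d * sin(theta)   (moment arm = d*sin(theta))
d = 9 cm = 0.09 m
Torque = 145 * 0.09 * sin(73)
Torque = 12.48 N*m


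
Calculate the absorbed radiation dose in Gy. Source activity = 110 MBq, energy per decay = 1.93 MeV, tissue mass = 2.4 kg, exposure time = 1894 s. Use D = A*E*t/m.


A = 110 MBq = 1.1000e+08 Bq
E = 1.93 MeV = 3.09186e-13 J
D = A*E*t/m = 1.1000e+08*3.09186e-13*1894/2.4
D = 0.02684 Gy


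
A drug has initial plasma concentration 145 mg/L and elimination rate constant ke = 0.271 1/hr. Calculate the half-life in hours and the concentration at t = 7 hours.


t_half = ln(2) / ke = 0.693147 / 0.271 = 2.558 hr
C(t) = C0 * exp(-ke*t) = 145 * exp(-0.271*7)
C(7) = 21.75 mg/L


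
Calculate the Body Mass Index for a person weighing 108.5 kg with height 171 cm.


BMI = weight / height^2
height = 171 cm = 1.71 m
BMI = 108.5 / 1.71^2
BMI = 37.11 kg/m^2


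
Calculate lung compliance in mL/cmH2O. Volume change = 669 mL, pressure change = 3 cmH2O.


C = dV / dP
C = 669 / 3
C = 223 mL/cmH2O


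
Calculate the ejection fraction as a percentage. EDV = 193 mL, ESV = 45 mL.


SV = EDV - ESV = 193 - 45 = 148 mL
EF = SV/EDV * 100 = 148/193 * 100
EF = 76.68%


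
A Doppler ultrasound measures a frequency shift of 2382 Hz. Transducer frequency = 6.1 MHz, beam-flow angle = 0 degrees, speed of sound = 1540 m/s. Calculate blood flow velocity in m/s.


v = fd * c / (2 * f0 * cos(theta))
v = 2382 * 1540 / (2 * 6.1000e+06 * cos(0))
v = 0.3007 m/s


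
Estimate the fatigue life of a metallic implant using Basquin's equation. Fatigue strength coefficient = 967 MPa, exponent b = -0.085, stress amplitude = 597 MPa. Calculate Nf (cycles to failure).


sigma_a = sigma_f' * (2Nf)^b
2Nf = (sigma_a/sigma_f')^(1/b)
2Nf = (597/967)^(1/-0.085)
2Nf = 291.16747
Nf = 145.6


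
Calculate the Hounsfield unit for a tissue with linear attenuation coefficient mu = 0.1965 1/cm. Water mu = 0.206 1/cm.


HU = ((mu_tissue - mu_water) / mu_water) * 1000
HU = ((0.1965 - 0.206) / 0.206) * 1000
HU = -46.12


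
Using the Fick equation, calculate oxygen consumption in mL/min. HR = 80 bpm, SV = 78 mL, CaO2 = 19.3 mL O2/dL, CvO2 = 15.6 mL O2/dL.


CO = HR*SV = 80*78/1000 = 6.24 L/min
a-v O2 diff = 19.3 - 15.6 = 3.7 mL/dL
VO2 = CO * (CaO2-CvO2) * 10 dL/L
VO2 = 6.24 * 3.7 * 10
VO2 = 230.9 mL/min


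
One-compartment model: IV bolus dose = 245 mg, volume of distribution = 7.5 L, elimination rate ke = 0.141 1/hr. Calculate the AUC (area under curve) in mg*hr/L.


C0 = Dose/Vd = 245/7.5 = 32.6667 mg/L
AUC = C0/ke = 32.6667/0.141
AUC = 231.7 mg*hr/L


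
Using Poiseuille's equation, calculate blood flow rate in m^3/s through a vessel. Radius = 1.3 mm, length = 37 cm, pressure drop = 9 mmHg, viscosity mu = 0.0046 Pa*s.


Q = pi*r^4*dP / (8*mu*L)
r = 0.0013 m, L = 0.37 m
dP = 9 mmHg = 1199.898 Pa
Q = 7.9071e-07 m^3/s


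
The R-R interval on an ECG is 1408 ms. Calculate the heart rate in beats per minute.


HR = 60 / RR_interval(s)
RR = 1408 ms = 1.408 s
HR = 60 / 1.408 = 42.61 bpm


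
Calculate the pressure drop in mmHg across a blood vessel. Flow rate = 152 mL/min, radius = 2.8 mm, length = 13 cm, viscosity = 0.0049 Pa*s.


dP = 8*mu*L*Q / (pi*r^4)
Q = 152 mL/min = 2.53333e-06 m^3/s
dP = 66.8558 Pa = 66.8558 / 133.322 mmHg = 0.5015 mmHg


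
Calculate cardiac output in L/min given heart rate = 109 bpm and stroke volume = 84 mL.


CO = HR * SV
CO = 109 * 84 / 1000
CO = 9.156 L/min


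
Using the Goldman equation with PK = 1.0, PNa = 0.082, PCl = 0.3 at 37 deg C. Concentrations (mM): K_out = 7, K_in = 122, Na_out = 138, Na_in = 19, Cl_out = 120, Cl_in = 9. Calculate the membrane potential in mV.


Vm = (RT/F)*ln((PK*Ko + PNa*Nao + PCl*Cli)/(PK*Ki + PNa*Nai + PCl*Clo))
Numer = 21.016, Denom = 159.558
Vm = -54.18 mV


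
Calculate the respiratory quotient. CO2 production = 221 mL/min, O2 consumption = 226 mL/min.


RQ = VCO2 / VO2
RQ = 221 / 226
RQ = 0.9779


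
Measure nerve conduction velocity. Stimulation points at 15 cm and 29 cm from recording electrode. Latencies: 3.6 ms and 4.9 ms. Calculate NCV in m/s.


Distance = (29 - 15) / 100 = 0.14 m
dt = (4.9 - 3.6) / 1000 = 0.0013 s
NCV = dist / dt = 107.7 m/s


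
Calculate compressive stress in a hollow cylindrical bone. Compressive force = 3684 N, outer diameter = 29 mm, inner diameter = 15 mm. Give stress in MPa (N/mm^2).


A = pi*(r_o^2 - r_i^2)
r_o = 14.5 mm, r_i = 7.5 mm
A = 483.805 mm^2
sigma = F/A = 3684 / 483.805
sigma = 7.615 MPa


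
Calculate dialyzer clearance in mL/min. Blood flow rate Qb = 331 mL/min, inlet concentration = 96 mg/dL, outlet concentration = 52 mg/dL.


K = Qb * (Cb_in - Cb_out) / Cb_in
K = 331 * (96 - 52) / 96
K = 151.7 mL/min


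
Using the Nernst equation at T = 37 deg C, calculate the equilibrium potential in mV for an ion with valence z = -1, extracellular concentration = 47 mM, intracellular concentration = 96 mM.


E = (RT/(zF)) * ln(C_out/C_in)
T = 37 + 273.15 = 310.15 K
E = (8.314 * 310.15 / (-1 * 96485)) * ln(47/96)
E = 19.09 mV


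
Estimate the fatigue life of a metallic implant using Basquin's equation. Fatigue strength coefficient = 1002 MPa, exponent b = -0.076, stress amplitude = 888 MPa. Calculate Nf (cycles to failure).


sigma_a = sigma_f' * (2Nf)^b
2Nf = (sigma_a/sigma_f')^(1/b)
2Nf = (888/1002)^(1/-0.076)
2Nf = 4.8999783
Nf = 2.45


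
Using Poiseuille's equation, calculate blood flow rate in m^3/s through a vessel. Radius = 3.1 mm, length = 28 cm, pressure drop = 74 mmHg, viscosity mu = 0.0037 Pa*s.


Q = pi*r^4*dP / (8*mu*L)
r = 0.0031 m, L = 0.28 m
dP = 74 mmHg = 9865.828 Pa
Q = 3.4537e-04 m^3/s


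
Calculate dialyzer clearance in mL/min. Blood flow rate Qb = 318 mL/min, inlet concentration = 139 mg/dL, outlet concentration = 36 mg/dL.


K = Qb * (Cb_in - Cb_out) / Cb_in
K = 318 * (139 - 36) / 139
K = 235.6 mL/min


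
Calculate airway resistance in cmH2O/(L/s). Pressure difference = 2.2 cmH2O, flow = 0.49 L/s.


R = dP / flow
R = 2.2 / 0.49
R = 4.49 cmH2O/(L/s)


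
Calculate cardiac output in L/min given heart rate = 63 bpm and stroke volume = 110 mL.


CO = HR * SV
CO = 63 * 110 / 1000
CO = 6.93 L/min


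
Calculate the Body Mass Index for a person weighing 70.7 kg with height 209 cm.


BMI = weight / height^2
height = 209 cm = 2.09 m
BMI = 70.7 / 2.09^2
BMI = 16.19 kg/m^2


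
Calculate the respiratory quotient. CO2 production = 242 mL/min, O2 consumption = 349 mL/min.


RQ = VCO2 / VO2
RQ = 242 / 349
RQ = 0.6934


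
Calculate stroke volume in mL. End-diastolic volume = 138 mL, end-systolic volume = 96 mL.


SV = EDV - ESV
SV = 138 - 96
SV = 42 mL


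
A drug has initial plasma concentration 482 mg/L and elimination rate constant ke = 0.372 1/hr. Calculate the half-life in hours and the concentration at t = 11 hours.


t_half = ln(2) / ke = 0.693147 / 0.372 = 1.863 hr
C(t) = C0 * exp(-ke*t) = 482 * exp(-0.372*11)
C(11) = 8.052 mg/L


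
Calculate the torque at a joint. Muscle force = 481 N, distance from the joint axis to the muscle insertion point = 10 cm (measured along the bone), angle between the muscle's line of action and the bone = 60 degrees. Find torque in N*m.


Torque = F * d * sin(theta)   (moment arm = d*sin(theta))
d = 10 cm = 0.1 m
Torque = 481 * 0.1 * sin(60)
Torque = 41.66 N*m


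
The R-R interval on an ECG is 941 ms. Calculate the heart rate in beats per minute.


HR = 60 / RR_interval(s)
RR = 941 ms = 0.941 s
HR = 60 / 0.941 = 63.76 bpm


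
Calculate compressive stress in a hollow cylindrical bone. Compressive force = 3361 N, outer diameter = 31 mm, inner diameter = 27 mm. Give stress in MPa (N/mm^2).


A = pi*(r_o^2 - r_i^2)
r_o = 15.5 mm, r_i = 13.5 mm
A = 182.212 mm^2
sigma = F/A = 3361 / 182.212
sigma = 18.45 MPa


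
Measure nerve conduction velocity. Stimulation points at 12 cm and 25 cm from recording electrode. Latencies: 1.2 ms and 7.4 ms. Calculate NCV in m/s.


Distance = (25 - 12) / 100 = 0.13 m
dt = (7.4 - 1.2) / 1000 = 0.0062 s
NCV = dist / dt = 20.97 m/s


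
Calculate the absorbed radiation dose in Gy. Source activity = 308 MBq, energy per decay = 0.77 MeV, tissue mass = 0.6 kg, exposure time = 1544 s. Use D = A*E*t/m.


A = 308 MBq = 3.0800e+08 Bq
E = 0.77 MeV = 1.23354e-13 J
D = A*E*t/m = 3.0800e+08*1.23354e-13*1544/0.6
D = 0.09777 Gy


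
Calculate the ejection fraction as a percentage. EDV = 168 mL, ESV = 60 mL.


SV = EDV - ESV = 168 - 60 = 108 mL
EF = SV/EDV * 100 = 108/168 * 100
EF = 64.29%


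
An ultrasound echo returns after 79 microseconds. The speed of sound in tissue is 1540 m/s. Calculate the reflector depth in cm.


depth = c * t / 2
t = 79 us = 7.9000e-05 s
depth = 1540 * 7.9000e-05 / 2
depth = 0.06083 m = 6.083 cm


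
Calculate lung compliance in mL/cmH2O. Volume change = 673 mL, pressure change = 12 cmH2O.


C = dV / dP
C = 673 / 12
C = 56.08 mL/cmH2O


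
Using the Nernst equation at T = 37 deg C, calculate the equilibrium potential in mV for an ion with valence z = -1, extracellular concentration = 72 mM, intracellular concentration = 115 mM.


E = (RT/(zF)) * ln(C_out/C_in)
T = 37 + 273.15 = 310.15 K
E = (8.314 * 310.15 / (-1 * 96485)) * ln(72/115)
E = 12.51 mV


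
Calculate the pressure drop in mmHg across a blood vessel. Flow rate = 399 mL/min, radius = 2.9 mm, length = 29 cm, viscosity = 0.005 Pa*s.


dP = 8*mu*L*Q / (pi*r^4)
Q = 399 mL/min = 6.65e-06 m^3/s
dP = 347.166 Pa = 347.166 / 133.322 mmHg = 2.604 mmHg


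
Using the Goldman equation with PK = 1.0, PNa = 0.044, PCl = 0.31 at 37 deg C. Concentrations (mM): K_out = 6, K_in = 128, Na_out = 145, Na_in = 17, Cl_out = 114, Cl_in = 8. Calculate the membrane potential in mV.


Vm = (RT/F)*ln((PK*Ko + PNa*Nao + PCl*Cli)/(PK*Ki + PNa*Nai + PCl*Clo))
Numer = 14.86, Denom = 164.088
Vm = -64.19 mV


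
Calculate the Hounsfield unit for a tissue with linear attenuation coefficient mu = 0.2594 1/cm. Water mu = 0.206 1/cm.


HU = ((mu_tissue - mu_water) / mu_water) * 1000
HU = ((0.2594 - 0.206) / 0.206) * 1000
HU = 259.2


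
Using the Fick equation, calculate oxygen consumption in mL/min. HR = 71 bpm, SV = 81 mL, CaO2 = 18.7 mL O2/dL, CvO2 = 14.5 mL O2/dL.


CO = HR*SV = 71*81/1000 = 5.751 L/min
a-v O2 diff = 18.7 - 14.5 = 4.2 mL/dL
VO2 = CO * (CaO2-CvO2) * 10 dL/L
VO2 = 5.751 * 4.2 * 10
VO2 = 241.5 mL/min


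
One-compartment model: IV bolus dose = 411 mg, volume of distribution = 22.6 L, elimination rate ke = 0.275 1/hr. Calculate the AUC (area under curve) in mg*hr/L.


C0 = Dose/Vd = 411/22.6 = 18.1858 mg/L
AUC = C0/ke = 18.1858/0.275
AUC = 66.13 mg*hr/L


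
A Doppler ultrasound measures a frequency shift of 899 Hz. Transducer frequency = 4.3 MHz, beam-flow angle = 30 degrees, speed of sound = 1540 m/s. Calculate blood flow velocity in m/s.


v = fd * c / (2 * f0 * cos(theta))
v = 899 * 1540 / (2 * 4.3000e+06 * cos(30))
v = 0.1859 m/s


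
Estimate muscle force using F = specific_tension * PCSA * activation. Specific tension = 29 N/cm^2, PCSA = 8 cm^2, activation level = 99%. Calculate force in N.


F = sigma * PCSA * activation
F = 29 * 8 * 0.99
F = 229.7 N


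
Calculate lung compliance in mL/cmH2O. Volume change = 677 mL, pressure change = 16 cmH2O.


C = dV / dP
C = 677 / 16
C = 42.31 mL/cmH2O


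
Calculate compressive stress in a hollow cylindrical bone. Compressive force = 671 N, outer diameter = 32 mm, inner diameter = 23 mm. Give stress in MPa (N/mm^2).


A = pi*(r_o^2 - r_i^2)
r_o = 16 mm, r_i = 11.5 mm
A = 388.772 mm^2
sigma = F/A = 671 / 388.772
sigma = 1.726 MPa


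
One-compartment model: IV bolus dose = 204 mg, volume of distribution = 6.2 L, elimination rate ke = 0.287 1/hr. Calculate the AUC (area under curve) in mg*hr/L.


C0 = Dose/Vd = 204/6.2 = 32.9032 mg/L
AUC = C0/ke = 32.9032/0.287
AUC = 114.6 mg*hr/L


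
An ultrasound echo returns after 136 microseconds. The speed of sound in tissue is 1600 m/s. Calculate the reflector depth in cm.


depth = c * t / 2
t = 136 us = 1.3600e-04 s
depth = 1600 * 1.3600e-04 / 2
depth = 0.1088 m = 10.88 cm


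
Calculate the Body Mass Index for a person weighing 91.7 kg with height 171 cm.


BMI = weight / height^2
height = 171 cm = 1.71 m
BMI = 91.7 / 1.71^2
BMI = 31.36 kg/m^2


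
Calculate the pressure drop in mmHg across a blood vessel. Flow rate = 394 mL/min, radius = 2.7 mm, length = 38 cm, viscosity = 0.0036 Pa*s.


dP = 8*mu*L*Q / (pi*r^4)
Q = 394 mL/min = 6.56667e-06 m^3/s
dP = 430.444 Pa = 430.444 / 133.322 mmHg = 3.229 mmHg


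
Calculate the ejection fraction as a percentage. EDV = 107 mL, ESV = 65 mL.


SV = EDV - ESV = 107 - 65 = 42 mL
EF = SV/EDV * 100 = 42/107 * 100
EF = 39.25%


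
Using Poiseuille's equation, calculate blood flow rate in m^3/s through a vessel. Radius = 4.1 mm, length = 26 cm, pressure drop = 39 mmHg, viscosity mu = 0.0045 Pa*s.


Q = pi*r^4*dP / (8*mu*L)
r = 0.0041 m, L = 0.26 m
dP = 39 mmHg = 5199.558 Pa
Q = 4.9315e-04 m^3/s


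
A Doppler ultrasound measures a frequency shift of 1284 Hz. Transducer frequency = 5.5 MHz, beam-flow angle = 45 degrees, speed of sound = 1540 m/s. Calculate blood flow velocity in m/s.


v = fd * c / (2 * f0 * cos(theta))
v = 1284 * 1540 / (2 * 5.5000e+06 * cos(45))
v = 0.2542 m/s


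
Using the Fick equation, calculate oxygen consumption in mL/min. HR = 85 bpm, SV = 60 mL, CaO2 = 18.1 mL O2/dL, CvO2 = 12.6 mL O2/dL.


CO = HR*SV = 85*60/1000 = 5.1 L/min
a-v O2 diff = 18.1 - 12.6 = 5.5 mL/dL
VO2 = CO * (CaO2-CvO2) * 10 dL/L
VO2 = 5.1 * 5.5 * 10
VO2 = 280.5 mL/min


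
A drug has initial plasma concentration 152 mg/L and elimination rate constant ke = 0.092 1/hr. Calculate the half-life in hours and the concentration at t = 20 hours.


t_half = ln(2) / ke = 0.693147 / 0.092 = 7.534 hr
C(t) = C0 * exp(-ke*t) = 152 * exp(-0.092*20)
C(20) = 24.14 mg/L


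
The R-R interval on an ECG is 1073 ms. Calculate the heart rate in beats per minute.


HR = 60 / RR_interval(s)
RR = 1073 ms = 1.073 s
HR = 60 / 1.073 = 55.92 bpm


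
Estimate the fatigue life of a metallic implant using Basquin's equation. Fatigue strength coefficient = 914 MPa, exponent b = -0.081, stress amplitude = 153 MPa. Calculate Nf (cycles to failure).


sigma_a = sigma_f' * (2Nf)^b
2Nf = (sigma_a/sigma_f')^(1/b)
2Nf = (153/914)^(1/-0.081)
2Nf = 3.8317058e+09
Nf = 1.9159e+09


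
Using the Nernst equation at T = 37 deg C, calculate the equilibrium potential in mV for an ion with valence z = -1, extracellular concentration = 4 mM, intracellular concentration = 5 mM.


E = (RT/(zF)) * ln(C_out/C_in)
T = 37 + 273.15 = 310.15 K
E = (8.314 * 310.15 / (-1 * 96485)) * ln(4/5)
E = 5.964 mV


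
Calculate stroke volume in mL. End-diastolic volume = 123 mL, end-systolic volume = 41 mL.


SV = EDV - ESV
SV = 123 - 41
SV = 82 mL


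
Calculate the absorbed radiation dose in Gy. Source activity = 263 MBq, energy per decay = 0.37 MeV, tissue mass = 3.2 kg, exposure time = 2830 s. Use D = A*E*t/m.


A = 263 MBq = 2.6300e+08 Bq
E = 0.37 MeV = 5.9274e-14 J
D = A*E*t/m = 2.6300e+08*5.9274e-14*2830/3.2
D = 0.01379 Gy


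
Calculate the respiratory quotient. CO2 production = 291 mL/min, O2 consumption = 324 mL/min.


RQ = VCO2 / VO2
RQ = 291 / 324
RQ = 0.8981
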